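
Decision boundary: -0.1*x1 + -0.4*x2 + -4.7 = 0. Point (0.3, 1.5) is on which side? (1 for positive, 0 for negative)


Compute -0.1 * 0.3 + -0.4 * 1.5 + -4.7
= -0.03 + -0.6 + -4.7
= -5.33
Since -5.33 < 0, the point is on the negative side.

0


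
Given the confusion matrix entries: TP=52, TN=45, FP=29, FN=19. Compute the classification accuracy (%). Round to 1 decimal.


Accuracy = (TP + TN) / (TP + TN + FP + FN) * 100
= (52 + 45) / (52 + 45 + 29 + 19)
= 97 / 145
= 0.669
= 66.9%

66.9


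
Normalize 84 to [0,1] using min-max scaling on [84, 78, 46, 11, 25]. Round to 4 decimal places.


Min = 11, Max = 84
Range = 84 - 11 = 73
Scaled = (x - min) / (max - min)
= (84 - 11) / 73
= 73 / 73
= 1.0000

1.0000


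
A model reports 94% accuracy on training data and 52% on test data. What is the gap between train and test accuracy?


Gap = train_accuracy - test_accuracy
= 94 - 52
= 42%
This large gap strongly indicates overfitting.

42


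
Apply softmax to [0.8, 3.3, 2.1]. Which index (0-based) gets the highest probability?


Softmax is a monotonic transformation, so it preserves the argmax.
We need to find the index of the maximum logit.
Index 0: 0.8
Index 1: 3.3
Index 2: 2.1
Maximum logit = 3.3 at index 1

1


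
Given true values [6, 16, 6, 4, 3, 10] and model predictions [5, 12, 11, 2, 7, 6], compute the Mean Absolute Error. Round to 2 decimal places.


Absolute errors: [1, 4, 5, 2, 4, 4]
Sum of absolute errors = 20
MAE = 20 / 6 = 3.33

3.33


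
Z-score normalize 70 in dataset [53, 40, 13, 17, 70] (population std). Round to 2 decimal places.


Mean = (53 + 40 + 13 + 17 + 70) / 5 = 38.6
Variance = sum((x_i - mean)^2) / n = 463.44
Std = sqrt(463.44) = 21.5277
Z = (x - mean) / std
= (70 - 38.6) / 21.5277
= 31.4 / 21.5277
= 1.46

1.46


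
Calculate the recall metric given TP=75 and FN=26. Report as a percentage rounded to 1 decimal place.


Recall = TP / (TP + FN) * 100
= 75 / (75 + 26)
= 75 / 101
= 0.7426
= 74.3%

74.3


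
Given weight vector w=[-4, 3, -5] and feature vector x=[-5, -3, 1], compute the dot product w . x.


Element-wise products:
-4 * -5 = 20
3 * -3 = -9
-5 * 1 = -5
Sum = 20 + -9 + -5
= 6

6


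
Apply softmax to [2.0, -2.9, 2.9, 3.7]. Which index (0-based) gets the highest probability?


Softmax is a monotonic transformation, so it preserves the argmax.
We need to find the index of the maximum logit.
Index 0: 2.0
Index 1: -2.9
Index 2: 2.9
Index 3: 3.7
Maximum logit = 3.7 at index 3

3


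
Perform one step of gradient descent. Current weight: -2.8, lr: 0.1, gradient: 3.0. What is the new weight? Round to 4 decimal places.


w_new = w_old - lr * gradient
= -2.8 - 0.1 * 3.0
= -2.8 - (0.3)
= -3.1000

-3.1000


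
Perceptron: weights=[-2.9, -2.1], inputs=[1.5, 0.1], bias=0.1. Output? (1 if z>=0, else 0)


z = w . x + b
= -2.9*1.5 + -2.1*0.1 + 0.1
= -4.35 + -0.21 + 0.1
= -4.56 + 0.1
= -4.46
Since z = -4.46 < 0, output = 0

0


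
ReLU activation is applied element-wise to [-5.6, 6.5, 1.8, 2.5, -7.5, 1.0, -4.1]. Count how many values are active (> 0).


ReLU(x) = max(0, x) for each element:
ReLU(-5.6) = 0
ReLU(6.5) = 6.5
ReLU(1.8) = 1.8
ReLU(2.5) = 2.5
ReLU(-7.5) = 0
ReLU(1.0) = 1.0
ReLU(-4.1) = 0
Active neurons (>0): 4

4


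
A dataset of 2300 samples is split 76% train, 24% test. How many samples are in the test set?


Train samples = 2300 * 76% = 1748
Test samples = 2300 - 1748
= 552

552


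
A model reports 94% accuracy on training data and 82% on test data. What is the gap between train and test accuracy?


Gap = train_accuracy - test_accuracy
= 94 - 82
= 12%
This gap suggests the model is overfitting.

12


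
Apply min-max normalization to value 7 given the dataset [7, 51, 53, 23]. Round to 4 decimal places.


Min = 7, Max = 53
Range = 53 - 7 = 46
Scaled = (x - min) / (max - min)
= (7 - 7) / 46
= 0 / 46
= 0.0000

0.0000


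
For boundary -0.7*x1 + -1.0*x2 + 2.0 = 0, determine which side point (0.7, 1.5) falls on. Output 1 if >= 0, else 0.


Compute -0.7 * 0.7 + -1.0 * 1.5 + 2.0
= -0.49 + -1.5 + 2.0
= 0.01
Since 0.01 >= 0, the point is on the positive side.

1


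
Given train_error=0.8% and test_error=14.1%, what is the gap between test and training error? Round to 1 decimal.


Generalization gap = test_error - train_error
= 14.1 - 0.8
= 13.3%
A large gap suggests overfitting.

13.3


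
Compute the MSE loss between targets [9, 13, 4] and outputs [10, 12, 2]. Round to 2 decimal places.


Differences: [-1, 1, 2]
Squared errors: [1, 1, 4]
Sum of squared errors = 6
MSE = 6 / 3 = 2.00

2.00


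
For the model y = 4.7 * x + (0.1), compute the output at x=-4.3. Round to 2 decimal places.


y = 4.7 * -4.3 + (0.1)
= -20.21 + (0.1)
= -20.11

-20.11


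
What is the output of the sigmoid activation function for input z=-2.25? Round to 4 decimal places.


sigmoid(z) = 1 / (1 + exp(-z))
exp(-(-2.25)) = exp(2.25) = 9.4877
1 + 9.4877 = 10.4877
1 / 10.4877 = 0.0953

0.0953


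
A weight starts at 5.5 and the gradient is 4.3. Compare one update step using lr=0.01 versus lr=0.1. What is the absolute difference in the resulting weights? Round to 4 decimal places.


With lr=0.01: w_new = 5.5 - 0.01 * 4.3 = 5.457
With lr=0.1: w_new = 5.5 - 0.1 * 4.3 = 5.07
Absolute difference = |5.457 - 5.07|
= 0.3870

0.3870


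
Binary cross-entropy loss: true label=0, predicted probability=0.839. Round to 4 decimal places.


For y=0: Loss = -log(1-p)
= -log(1 - 0.839)
= -log(0.161)
= -(-1.8264)
= 1.8264

1.8264


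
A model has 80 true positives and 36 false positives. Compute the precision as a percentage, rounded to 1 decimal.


Precision = TP / (TP + FP) * 100
= 80 / (80 + 36)
= 80 / 116
= 0.6897
= 69.0%

69.0


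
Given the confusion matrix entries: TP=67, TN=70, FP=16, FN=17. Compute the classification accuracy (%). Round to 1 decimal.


Accuracy = (TP + TN) / (TP + TN + FP + FN) * 100
= (67 + 70) / (67 + 70 + 16 + 17)
= 137 / 170
= 0.8059
= 80.6%

80.6


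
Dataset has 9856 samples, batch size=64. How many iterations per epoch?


Iterations per epoch = dataset_size / batch_size
= 9856 / 64
= 154

154


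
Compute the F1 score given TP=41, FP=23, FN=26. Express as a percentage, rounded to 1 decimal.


Precision = TP / (TP + FP) = 41 / 64 = 0.6406
Recall = TP / (TP + FN) = 41 / 67 = 0.6119
F1 = 2 * P * R / (P + R)
= 2 * 0.6406 * 0.6119 / (0.6406 + 0.6119)
= 0.784 / 1.2526
= 0.626
As percentage: 62.6%

62.6


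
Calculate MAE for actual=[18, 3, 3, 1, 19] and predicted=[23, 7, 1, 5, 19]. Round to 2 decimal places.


Absolute errors: [5, 4, 2, 4, 0]
Sum of absolute errors = 15
MAE = 15 / 5 = 3.00

3.00


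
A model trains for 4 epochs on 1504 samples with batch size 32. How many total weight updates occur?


Iterations per epoch = 1504 / 32 = 47
Total updates = iterations_per_epoch * epochs
= 47 * 4
= 188

188


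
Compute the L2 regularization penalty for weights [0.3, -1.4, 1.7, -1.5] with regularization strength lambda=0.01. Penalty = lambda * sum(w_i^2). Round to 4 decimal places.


Squaring each weight:
0.3^2 = 0.09
(-1.4)^2 = 1.96
1.7^2 = 2.89
(-1.5)^2 = 2.25
Sum of squares = 7.19
Penalty = 0.01 * 7.19 = 0.0719

0.0719


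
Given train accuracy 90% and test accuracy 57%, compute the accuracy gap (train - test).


Gap = train_accuracy - test_accuracy
= 90 - 57
= 33%
This large gap strongly indicates overfitting.

33


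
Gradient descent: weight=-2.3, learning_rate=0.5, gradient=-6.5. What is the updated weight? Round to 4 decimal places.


w_new = w_old - lr * gradient
= -2.3 - 0.5 * -6.5
= -2.3 - (-3.25)
= 0.9500

0.9500


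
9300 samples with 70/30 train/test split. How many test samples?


Train samples = 9300 * 70% = 6510
Test samples = 9300 - 6510
= 2790

2790


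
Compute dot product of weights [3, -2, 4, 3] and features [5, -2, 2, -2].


Element-wise products:
3 * 5 = 15
-2 * -2 = 4
4 * 2 = 8
3 * -2 = -6
Sum = 15 + 4 + 8 + -6
= 21

21


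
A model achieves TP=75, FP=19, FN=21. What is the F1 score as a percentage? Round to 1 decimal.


Precision = TP / (TP + FP) = 75 / 94 = 0.7979
Recall = TP / (TP + FN) = 75 / 96 = 0.7812
F1 = 2 * P * R / (P + R)
= 2 * 0.7979 * 0.7812 / (0.7979 + 0.7812)
= 1.2467 / 1.5791
= 0.7895
As percentage: 78.9%

78.9


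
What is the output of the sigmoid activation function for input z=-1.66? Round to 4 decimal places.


sigmoid(z) = 1 / (1 + exp(-z))
exp(-(-1.66)) = exp(1.66) = 5.2593
1 + 5.2593 = 6.2593
1 / 6.2593 = 0.1598

0.1598


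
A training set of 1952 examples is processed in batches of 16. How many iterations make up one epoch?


Iterations per epoch = dataset_size / batch_size
= 1952 / 16
= 122

122


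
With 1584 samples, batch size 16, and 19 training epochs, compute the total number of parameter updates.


Iterations per epoch = 1584 / 16 = 99
Total updates = iterations_per_epoch * epochs
= 99 * 19
= 1881

1881


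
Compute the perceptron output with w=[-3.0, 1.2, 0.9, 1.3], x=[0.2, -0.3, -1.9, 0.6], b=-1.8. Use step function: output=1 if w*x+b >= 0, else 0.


z = w . x + b
= -3.0*0.2 + 1.2*-0.3 + 0.9*-1.9 + 1.3*0.6 + -1.8
= -0.6 + -0.36 + -1.71 + 0.78 + -1.8
= -1.89 + -1.8
= -3.69
Since z = -3.69 < 0, output = 0

0


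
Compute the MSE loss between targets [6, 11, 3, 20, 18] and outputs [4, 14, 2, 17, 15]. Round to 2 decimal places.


Differences: [2, -3, 1, 3, 3]
Squared errors: [4, 9, 1, 9, 9]
Sum of squared errors = 32
MSE = 32 / 5 = 6.40

6.40


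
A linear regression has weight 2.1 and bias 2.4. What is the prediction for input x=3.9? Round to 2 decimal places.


y = 2.1 * 3.9 + (2.4)
= 8.19 + (2.4)
= 10.59

10.59


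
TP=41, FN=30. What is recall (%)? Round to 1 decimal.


Recall = TP / (TP + FN) * 100
= 41 / (41 + 30)
= 41 / 71
= 0.5775
= 57.7%

57.7


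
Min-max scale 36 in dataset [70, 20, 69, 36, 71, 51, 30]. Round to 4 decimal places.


Min = 20, Max = 71
Range = 71 - 20 = 51
Scaled = (x - min) / (max - min)
= (36 - 20) / 51
= 16 / 51
= 0.3137

0.3137


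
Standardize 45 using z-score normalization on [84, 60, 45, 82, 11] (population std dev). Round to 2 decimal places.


Mean = (84 + 60 + 45 + 82 + 11) / 5 = 56.4
Variance = sum((x_i - mean)^2) / n = 724.24
Std = sqrt(724.24) = 26.9117
Z = (x - mean) / std
= (45 - 56.4) / 26.9117
= -11.4 / 26.9117
= -0.42

-0.42


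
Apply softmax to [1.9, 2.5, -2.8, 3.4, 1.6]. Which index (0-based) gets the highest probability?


Softmax is a monotonic transformation, so it preserves the argmax.
We need to find the index of the maximum logit.
Index 0: 1.9
Index 1: 2.5
Index 2: -2.8
Index 3: 3.4
Index 4: 1.6
Maximum logit = 3.4 at index 3

3


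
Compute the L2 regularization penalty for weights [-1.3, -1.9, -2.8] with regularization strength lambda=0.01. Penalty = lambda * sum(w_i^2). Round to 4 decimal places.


Squaring each weight:
(-1.3)^2 = 1.69
(-1.9)^2 = 3.61
(-2.8)^2 = 7.84
Sum of squares = 13.14
Penalty = 0.01 * 13.14 = 0.1314

0.1314


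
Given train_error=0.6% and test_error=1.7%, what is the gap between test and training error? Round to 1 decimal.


Generalization gap = test_error - train_error
= 1.7 - 0.6
= 1.1%
A small gap suggests good generalization.

1.1


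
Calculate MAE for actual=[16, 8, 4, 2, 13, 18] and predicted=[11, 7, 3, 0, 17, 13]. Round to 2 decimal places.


Absolute errors: [5, 1, 1, 2, 4, 5]
Sum of absolute errors = 18
MAE = 18 / 6 = 3.00

3.00


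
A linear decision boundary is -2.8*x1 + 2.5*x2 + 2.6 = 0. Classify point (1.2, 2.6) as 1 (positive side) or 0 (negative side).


Compute -2.8 * 1.2 + 2.5 * 2.6 + 2.6
= -3.36 + 6.5 + 2.6
= 5.74
Since 5.74 >= 0, the point is on the positive side.

1


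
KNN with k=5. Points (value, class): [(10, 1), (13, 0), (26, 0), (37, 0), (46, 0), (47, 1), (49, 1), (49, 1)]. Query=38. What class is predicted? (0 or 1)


Distances from query 38:
Point 37 (class 0): distance = 1
Point 46 (class 0): distance = 8
Point 47 (class 1): distance = 9
Point 49 (class 1): distance = 11
Point 49 (class 1): distance = 11
K=5 nearest neighbors: classes = [0, 0, 1, 1, 1]
Votes for class 1: 3 / 5
Majority vote => class 1

1


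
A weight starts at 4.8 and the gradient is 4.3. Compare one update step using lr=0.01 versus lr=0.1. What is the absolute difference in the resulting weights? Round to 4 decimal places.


With lr=0.01: w_new = 4.8 - 0.01 * 4.3 = 4.757
With lr=0.1: w_new = 4.8 - 0.1 * 4.3 = 4.37
Absolute difference = |4.757 - 4.37|
= 0.3870

0.3870


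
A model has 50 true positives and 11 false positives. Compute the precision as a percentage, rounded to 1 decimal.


Precision = TP / (TP + FP) * 100
= 50 / (50 + 11)
= 50 / 61
= 0.8197
= 82.0%

82.0


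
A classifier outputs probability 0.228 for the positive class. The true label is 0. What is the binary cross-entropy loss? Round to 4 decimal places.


For y=0: Loss = -log(1-p)
= -log(1 - 0.228)
= -log(0.772)
= -(-0.2588)
= 0.2588

0.2588


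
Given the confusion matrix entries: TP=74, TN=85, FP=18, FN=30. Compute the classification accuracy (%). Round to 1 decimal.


Accuracy = (TP + TN) / (TP + TN + FP + FN) * 100
= (74 + 85) / (74 + 85 + 18 + 30)
= 159 / 207
= 0.7681
= 76.8%

76.8


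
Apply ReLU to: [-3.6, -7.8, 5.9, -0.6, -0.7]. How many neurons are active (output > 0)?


ReLU(x) = max(0, x) for each element:
ReLU(-3.6) = 0
ReLU(-7.8) = 0
ReLU(5.9) = 5.9
ReLU(-0.6) = 0
ReLU(-0.7) = 0
Active neurons (>0): 1

1


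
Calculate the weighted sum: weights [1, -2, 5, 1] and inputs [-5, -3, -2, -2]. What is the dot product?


Element-wise products:
1 * -5 = -5
-2 * -3 = 6
5 * -2 = -10
1 * -2 = -2
Sum = -5 + 6 + -10 + -2
= -11

-11


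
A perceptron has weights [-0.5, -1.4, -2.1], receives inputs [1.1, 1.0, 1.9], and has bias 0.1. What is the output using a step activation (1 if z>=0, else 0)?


z = w . x + b
= -0.5*1.1 + -1.4*1.0 + -2.1*1.9 + 0.1
= -0.55 + -1.4 + -3.99 + 0.1
= -5.94 + 0.1
= -5.84
Since z = -5.84 < 0, output = 0

0


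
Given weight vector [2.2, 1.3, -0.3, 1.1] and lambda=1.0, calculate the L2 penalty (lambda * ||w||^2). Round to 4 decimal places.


Squaring each weight:
2.2^2 = 4.84
1.3^2 = 1.69
(-0.3)^2 = 0.09
1.1^2 = 1.21
Sum of squares = 7.83
Penalty = 1.0 * 7.83 = 7.8300

7.8300


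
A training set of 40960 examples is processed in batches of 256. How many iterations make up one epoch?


Iterations per epoch = dataset_size / batch_size
= 40960 / 256
= 160

160


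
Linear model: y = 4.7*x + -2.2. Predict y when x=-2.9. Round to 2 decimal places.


y = 4.7 * -2.9 + (-2.2)
= -13.63 + (-2.2)
= -15.83

-15.83


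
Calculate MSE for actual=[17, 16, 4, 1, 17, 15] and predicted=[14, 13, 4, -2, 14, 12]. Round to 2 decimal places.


Differences: [3, 3, 0, 3, 3, 3]
Squared errors: [9, 9, 0, 9, 9, 9]
Sum of squared errors = 45
MSE = 45 / 6 = 7.50

7.50


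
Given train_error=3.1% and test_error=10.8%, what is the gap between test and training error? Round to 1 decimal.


Generalization gap = test_error - train_error
= 10.8 - 3.1
= 7.7%
A moderate gap.

7.7


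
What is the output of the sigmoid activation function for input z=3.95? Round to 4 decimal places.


sigmoid(z) = 1 / (1 + exp(-z))
exp(-(3.95)) = exp(-3.95) = 0.0193
1 + 0.0193 = 1.0193
1 / 1.0193 = 0.9811

0.9811


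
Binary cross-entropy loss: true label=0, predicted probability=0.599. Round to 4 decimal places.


For y=0: Loss = -log(1-p)
= -log(1 - 0.599)
= -log(0.401)
= -(-0.9138)
= 0.9138

0.9138


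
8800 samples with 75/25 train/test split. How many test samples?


Train samples = 8800 * 75% = 6600
Test samples = 8800 - 6600
= 2200

2200


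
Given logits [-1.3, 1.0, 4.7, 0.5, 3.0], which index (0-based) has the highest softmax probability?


Softmax is a monotonic transformation, so it preserves the argmax.
We need to find the index of the maximum logit.
Index 0: -1.3
Index 1: 1.0
Index 2: 4.7
Index 3: 0.5
Index 4: 3.0
Maximum logit = 4.7 at index 2

2


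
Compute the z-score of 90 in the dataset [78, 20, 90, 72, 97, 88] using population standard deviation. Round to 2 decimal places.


Mean = (78 + 20 + 90 + 72 + 97 + 88) / 6 = 74.1667
Variance = sum((x_i - mean)^2) / n = 652.8056
Std = sqrt(652.8056) = 25.5501
Z = (x - mean) / std
= (90 - 74.1667) / 25.5501
= 15.8333 / 25.5501
= 0.62

0.62


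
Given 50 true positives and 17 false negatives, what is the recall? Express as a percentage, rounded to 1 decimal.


Recall = TP / (TP + FN) * 100
= 50 / (50 + 17)
= 50 / 67
= 0.7463
= 74.6%

74.6


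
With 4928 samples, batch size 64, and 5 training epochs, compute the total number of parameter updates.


Iterations per epoch = 4928 / 64 = 77
Total updates = iterations_per_epoch * epochs
= 77 * 5
= 385

385


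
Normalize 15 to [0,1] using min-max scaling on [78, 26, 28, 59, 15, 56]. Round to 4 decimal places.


Min = 15, Max = 78
Range = 78 - 15 = 63
Scaled = (x - min) / (max - min)
= (15 - 15) / 63
= 0 / 63
= 0.0000

0.0000


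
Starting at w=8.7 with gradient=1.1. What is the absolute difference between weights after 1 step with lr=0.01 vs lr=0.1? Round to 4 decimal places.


With lr=0.01: w_new = 8.7 - 0.01 * 1.1 = 8.689
With lr=0.1: w_new = 8.7 - 0.1 * 1.1 = 8.59
Absolute difference = |8.689 - 8.59|
= 0.0990

0.0990


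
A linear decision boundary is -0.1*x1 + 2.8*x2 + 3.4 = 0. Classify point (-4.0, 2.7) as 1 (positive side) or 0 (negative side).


Compute -0.1 * -4.0 + 2.8 * 2.7 + 3.4
= 0.4 + 7.56 + 3.4
= 11.36
Since 11.36 >= 0, the point is on the positive side.

1


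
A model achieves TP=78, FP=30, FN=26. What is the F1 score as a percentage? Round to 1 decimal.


Precision = TP / (TP + FP) = 78 / 108 = 0.7222
Recall = TP / (TP + FN) = 78 / 104 = 0.75
F1 = 2 * P * R / (P + R)
= 2 * 0.7222 * 0.75 / (0.7222 + 0.75)
= 1.0833 / 1.4722
= 0.7358
As percentage: 73.6%

73.6


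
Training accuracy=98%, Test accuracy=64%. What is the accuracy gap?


Gap = train_accuracy - test_accuracy
= 98 - 64
= 34%
This large gap strongly indicates overfitting.

34


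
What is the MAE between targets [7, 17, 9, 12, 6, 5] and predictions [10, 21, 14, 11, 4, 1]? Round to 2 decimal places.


Absolute errors: [3, 4, 5, 1, 2, 4]
Sum of absolute errors = 19
MAE = 19 / 6 = 3.17

3.17


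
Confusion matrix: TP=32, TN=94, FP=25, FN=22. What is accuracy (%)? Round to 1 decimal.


Accuracy = (TP + TN) / (TP + TN + FP + FN) * 100
= (32 + 94) / (32 + 94 + 25 + 22)
= 126 / 173
= 0.7283
= 72.8%

72.8


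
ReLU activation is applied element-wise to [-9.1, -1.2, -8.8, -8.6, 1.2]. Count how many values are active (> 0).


ReLU(x) = max(0, x) for each element:
ReLU(-9.1) = 0
ReLU(-1.2) = 0
ReLU(-8.8) = 0
ReLU(-8.6) = 0
ReLU(1.2) = 1.2
Active neurons (>0): 1

1


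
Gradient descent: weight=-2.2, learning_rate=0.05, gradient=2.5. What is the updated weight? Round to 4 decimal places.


w_new = w_old - lr * gradient
= -2.2 - 0.05 * 2.5
= -2.2 - (0.125)
= -2.3250

-2.3250


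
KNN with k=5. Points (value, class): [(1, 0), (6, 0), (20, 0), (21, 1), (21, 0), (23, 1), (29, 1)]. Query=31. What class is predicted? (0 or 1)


Distances from query 31:
Point 29 (class 1): distance = 2
Point 23 (class 1): distance = 8
Point 21 (class 0): distance = 10
Point 21 (class 1): distance = 10
Point 20 (class 0): distance = 11
K=5 nearest neighbors: classes = [1, 1, 0, 1, 0]
Votes for class 1: 3 / 5
Majority vote => class 1

1


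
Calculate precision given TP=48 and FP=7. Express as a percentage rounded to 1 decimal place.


Precision = TP / (TP + FP) * 100
= 48 / (48 + 7)
= 48 / 55
= 0.8727
= 87.3%

87.3


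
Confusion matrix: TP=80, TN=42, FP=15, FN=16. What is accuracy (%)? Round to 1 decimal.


Accuracy = (TP + TN) / (TP + TN + FP + FN) * 100
= (80 + 42) / (80 + 42 + 15 + 16)
= 122 / 153
= 0.7974
= 79.7%

79.7


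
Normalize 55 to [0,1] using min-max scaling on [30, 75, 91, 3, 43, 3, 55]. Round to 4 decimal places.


Min = 3, Max = 91
Range = 91 - 3 = 88
Scaled = (x - min) / (max - min)
= (55 - 3) / 88
= 52 / 88
= 0.5909

0.5909


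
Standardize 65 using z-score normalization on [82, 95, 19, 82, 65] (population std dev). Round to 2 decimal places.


Mean = (82 + 95 + 19 + 82 + 65) / 5 = 68.6
Variance = sum((x_i - mean)^2) / n = 705.84
Std = sqrt(705.84) = 26.5676
Z = (x - mean) / std
= (65 - 68.6) / 26.5676
= -3.6 / 26.5676
= -0.14

-0.14


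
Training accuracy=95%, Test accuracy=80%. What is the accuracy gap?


Gap = train_accuracy - test_accuracy
= 95 - 80
= 15%
This gap suggests the model is overfitting.

15


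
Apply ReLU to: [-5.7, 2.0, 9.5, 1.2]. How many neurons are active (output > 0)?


ReLU(x) = max(0, x) for each element:
ReLU(-5.7) = 0
ReLU(2.0) = 2.0
ReLU(9.5) = 9.5
ReLU(1.2) = 1.2
Active neurons (>0): 3

3


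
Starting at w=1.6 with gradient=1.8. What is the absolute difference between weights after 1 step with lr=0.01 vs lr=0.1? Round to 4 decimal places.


With lr=0.01: w_new = 1.6 - 0.01 * 1.8 = 1.582
With lr=0.1: w_new = 1.6 - 0.1 * 1.8 = 1.42
Absolute difference = |1.582 - 1.42|
= 0.1620

0.1620


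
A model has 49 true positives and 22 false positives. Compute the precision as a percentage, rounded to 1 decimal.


Precision = TP / (TP + FP) * 100
= 49 / (49 + 22)
= 49 / 71
= 0.6901
= 69.0%

69.0


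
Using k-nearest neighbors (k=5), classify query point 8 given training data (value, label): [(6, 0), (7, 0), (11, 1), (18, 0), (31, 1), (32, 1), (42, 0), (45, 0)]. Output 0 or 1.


Distances from query 8:
Point 7 (class 0): distance = 1
Point 6 (class 0): distance = 2
Point 11 (class 1): distance = 3
Point 18 (class 0): distance = 10
Point 31 (class 1): distance = 23
K=5 nearest neighbors: classes = [0, 0, 1, 0, 1]
Votes for class 1: 2 / 5
Majority vote => class 0

0


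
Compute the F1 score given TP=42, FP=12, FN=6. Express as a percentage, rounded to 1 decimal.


Precision = TP / (TP + FP) = 42 / 54 = 0.7778
Recall = TP / (TP + FN) = 42 / 48 = 0.875
F1 = 2 * P * R / (P + R)
= 2 * 0.7778 * 0.875 / (0.7778 + 0.875)
= 1.3611 / 1.6528
= 0.8235
As percentage: 82.4%

82.4


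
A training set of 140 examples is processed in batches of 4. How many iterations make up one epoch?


Iterations per epoch = dataset_size / batch_size
= 140 / 4
= 35

35


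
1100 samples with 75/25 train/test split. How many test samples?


Train samples = 1100 * 75% = 825
Test samples = 1100 - 825
= 275

275


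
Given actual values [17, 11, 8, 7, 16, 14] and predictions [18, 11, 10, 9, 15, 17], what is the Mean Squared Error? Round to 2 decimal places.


Differences: [-1, 0, -2, -2, 1, -3]
Squared errors: [1, 0, 4, 4, 1, 9]
Sum of squared errors = 19
MSE = 19 / 6 = 3.17

3.17


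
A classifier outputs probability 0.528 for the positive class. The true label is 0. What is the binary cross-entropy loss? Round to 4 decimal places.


For y=0: Loss = -log(1-p)
= -log(1 - 0.528)
= -log(0.472)
= -(-0.7508)
= 0.7508

0.7508


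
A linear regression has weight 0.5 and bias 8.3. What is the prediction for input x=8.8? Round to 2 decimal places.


y = 0.5 * 8.8 + (8.3)
= 4.4 + (8.3)
= 12.70

12.70


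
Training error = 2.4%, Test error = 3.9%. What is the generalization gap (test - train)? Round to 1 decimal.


Generalization gap = test_error - train_error
= 3.9 - 2.4
= 1.5%
A small gap suggests good generalization.

1.5


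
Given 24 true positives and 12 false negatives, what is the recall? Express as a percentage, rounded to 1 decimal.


Recall = TP / (TP + FN) * 100
= 24 / (24 + 12)
= 24 / 36
= 0.6667
= 66.7%

66.7


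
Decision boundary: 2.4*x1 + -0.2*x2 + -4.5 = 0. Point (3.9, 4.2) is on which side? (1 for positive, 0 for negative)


Compute 2.4 * 3.9 + -0.2 * 4.2 + -4.5
= 9.36 + -0.84 + -4.5
= 4.02
Since 4.02 >= 0, the point is on the positive side.

1


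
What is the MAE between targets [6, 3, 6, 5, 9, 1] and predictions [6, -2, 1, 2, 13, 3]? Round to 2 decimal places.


Absolute errors: [0, 5, 5, 3, 4, 2]
Sum of absolute errors = 19
MAE = 19 / 6 = 3.17

3.17


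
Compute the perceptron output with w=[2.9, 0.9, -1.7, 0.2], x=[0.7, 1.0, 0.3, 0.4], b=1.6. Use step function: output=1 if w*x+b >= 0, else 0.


z = w . x + b
= 2.9*0.7 + 0.9*1.0 + -1.7*0.3 + 0.2*0.4 + 1.6
= 2.03 + 0.9 + -0.51 + 0.08 + 1.6
= 2.5 + 1.6
= 4.1
Since z = 4.1 >= 0, output = 1

1


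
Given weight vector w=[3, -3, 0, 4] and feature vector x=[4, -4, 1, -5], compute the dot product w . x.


Element-wise products:
3 * 4 = 12
-3 * -4 = 12
0 * 1 = 0
4 * -5 = -20
Sum = 12 + 12 + 0 + -20
= 4

4


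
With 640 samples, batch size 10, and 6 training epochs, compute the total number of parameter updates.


Iterations per epoch = 640 / 10 = 64
Total updates = iterations_per_epoch * epochs
= 64 * 6
= 384

384


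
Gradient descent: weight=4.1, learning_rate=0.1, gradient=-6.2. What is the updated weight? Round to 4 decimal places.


w_new = w_old - lr * gradient
= 4.1 - 0.1 * -6.2
= 4.1 - (-0.62)
= 4.7200

4.7200


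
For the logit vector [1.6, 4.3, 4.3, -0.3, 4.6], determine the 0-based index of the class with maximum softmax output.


Softmax is a monotonic transformation, so it preserves the argmax.
We need to find the index of the maximum logit.
Index 0: 1.6
Index 1: 4.3
Index 2: 4.3
Index 3: -0.3
Index 4: 4.6
Maximum logit = 4.6 at index 4

4


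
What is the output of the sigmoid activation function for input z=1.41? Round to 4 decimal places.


sigmoid(z) = 1 / (1 + exp(-z))
exp(-(1.41)) = exp(-1.41) = 0.2441
1 + 0.2441 = 1.2441
1 / 1.2441 = 0.8038

0.8038


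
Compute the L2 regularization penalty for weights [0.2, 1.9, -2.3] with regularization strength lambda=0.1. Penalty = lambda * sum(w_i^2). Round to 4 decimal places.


Squaring each weight:
0.2^2 = 0.04
1.9^2 = 3.61
(-2.3)^2 = 5.29
Sum of squares = 8.94
Penalty = 0.1 * 8.94 = 0.8940

0.8940


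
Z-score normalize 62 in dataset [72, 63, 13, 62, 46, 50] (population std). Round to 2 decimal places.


Mean = (72 + 63 + 13 + 62 + 46 + 50) / 6 = 51.0
Variance = sum((x_i - mean)^2) / n = 362.6667
Std = sqrt(362.6667) = 19.0438
Z = (x - mean) / std
= (62 - 51.0) / 19.0438
= 11.0 / 19.0438
= 0.58

0.58


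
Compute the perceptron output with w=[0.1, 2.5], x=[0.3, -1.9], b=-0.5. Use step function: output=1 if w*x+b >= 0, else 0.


z = w . x + b
= 0.1*0.3 + 2.5*-1.9 + -0.5
= 0.03 + -4.75 + -0.5
= -4.72 + -0.5
= -5.22
Since z = -5.22 < 0, output = 0

0


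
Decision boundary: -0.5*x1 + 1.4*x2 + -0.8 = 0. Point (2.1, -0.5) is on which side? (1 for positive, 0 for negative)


Compute -0.5 * 2.1 + 1.4 * -0.5 + -0.8
= -1.05 + -0.7 + -0.8
= -2.55
Since -2.55 < 0, the point is on the negative side.

0


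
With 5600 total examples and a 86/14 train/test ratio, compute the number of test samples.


Train samples = 5600 * 86% = 4816
Test samples = 5600 - 4816
= 784

784


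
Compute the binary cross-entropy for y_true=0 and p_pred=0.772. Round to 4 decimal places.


For y=0: Loss = -log(1-p)
= -log(1 - 0.772)
= -log(0.228)
= -(-1.4784)
= 1.4784

1.4784


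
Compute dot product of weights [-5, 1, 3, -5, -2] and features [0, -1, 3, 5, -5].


Element-wise products:
-5 * 0 = 0
1 * -1 = -1
3 * 3 = 9
-5 * 5 = -25
-2 * -5 = 10
Sum = 0 + -1 + 9 + -25 + 10
= -7

-7


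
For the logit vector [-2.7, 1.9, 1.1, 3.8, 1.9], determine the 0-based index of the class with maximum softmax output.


Softmax is a monotonic transformation, so it preserves the argmax.
We need to find the index of the maximum logit.
Index 0: -2.7
Index 1: 1.9
Index 2: 1.1
Index 3: 3.8
Index 4: 1.9
Maximum logit = 3.8 at index 3

3


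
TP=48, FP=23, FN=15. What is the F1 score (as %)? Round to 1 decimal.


Precision = TP / (TP + FP) = 48 / 71 = 0.6761
Recall = TP / (TP + FN) = 48 / 63 = 0.7619
F1 = 2 * P * R / (P + R)
= 2 * 0.6761 * 0.7619 / (0.6761 + 0.7619)
= 1.0302 / 1.438
= 0.7164
As percentage: 71.6%

71.6


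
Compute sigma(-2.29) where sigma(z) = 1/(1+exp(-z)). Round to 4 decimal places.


sigmoid(z) = 1 / (1 + exp(-z))
exp(-(-2.29)) = exp(2.29) = 9.8749
1 + 9.8749 = 10.8749
1 / 10.8749 = 0.0920

0.0920


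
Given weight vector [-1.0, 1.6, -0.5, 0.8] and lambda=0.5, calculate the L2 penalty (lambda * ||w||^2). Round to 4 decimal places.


Squaring each weight:
(-1.0)^2 = 1.0
1.6^2 = 2.56
(-0.5)^2 = 0.25
0.8^2 = 0.64
Sum of squares = 4.45
Penalty = 0.5 * 4.45 = 2.2250

2.2250


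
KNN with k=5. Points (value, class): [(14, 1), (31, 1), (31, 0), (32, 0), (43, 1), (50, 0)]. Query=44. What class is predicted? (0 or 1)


Distances from query 44:
Point 43 (class 1): distance = 1
Point 50 (class 0): distance = 6
Point 32 (class 0): distance = 12
Point 31 (class 0): distance = 13
Point 31 (class 1): distance = 13
K=5 nearest neighbors: classes = [1, 0, 0, 0, 1]
Votes for class 1: 2 / 5
Majority vote => class 0

0


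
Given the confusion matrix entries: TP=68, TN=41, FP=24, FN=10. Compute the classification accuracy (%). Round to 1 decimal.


Accuracy = (TP + TN) / (TP + TN + FP + FN) * 100
= (68 + 41) / (68 + 41 + 24 + 10)
= 109 / 143
= 0.7622
= 76.2%

76.2


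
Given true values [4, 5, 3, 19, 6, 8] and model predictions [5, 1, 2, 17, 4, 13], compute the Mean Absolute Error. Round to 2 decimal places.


Absolute errors: [1, 4, 1, 2, 2, 5]
Sum of absolute errors = 15
MAE = 15 / 6 = 2.50

2.50


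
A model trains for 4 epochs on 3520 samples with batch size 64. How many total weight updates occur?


Iterations per epoch = 3520 / 64 = 55
Total updates = iterations_per_epoch * epochs
= 55 * 4
= 220

220


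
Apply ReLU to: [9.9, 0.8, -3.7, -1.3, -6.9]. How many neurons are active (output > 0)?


ReLU(x) = max(0, x) for each element:
ReLU(9.9) = 9.9
ReLU(0.8) = 0.8
ReLU(-3.7) = 0
ReLU(-1.3) = 0
ReLU(-6.9) = 0
Active neurons (>0): 2

2


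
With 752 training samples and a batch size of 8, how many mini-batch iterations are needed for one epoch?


Iterations per epoch = dataset_size / batch_size
= 752 / 8
= 94

94


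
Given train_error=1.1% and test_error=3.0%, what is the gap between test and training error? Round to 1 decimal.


Generalization gap = test_error - train_error
= 3.0 - 1.1
= 1.9%
A small gap suggests good generalization.

1.9


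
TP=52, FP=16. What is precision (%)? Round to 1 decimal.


Precision = TP / (TP + FP) * 100
= 52 / (52 + 16)
= 52 / 68
= 0.7647
= 76.5%

76.5


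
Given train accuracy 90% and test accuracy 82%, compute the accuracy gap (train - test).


Gap = train_accuracy - test_accuracy
= 90 - 82
= 8%
This moderate gap may indicate mild overfitting.

8


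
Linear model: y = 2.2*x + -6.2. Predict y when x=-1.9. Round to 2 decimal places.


y = 2.2 * -1.9 + (-6.2)
= -4.18 + (-6.2)
= -10.38

-10.38


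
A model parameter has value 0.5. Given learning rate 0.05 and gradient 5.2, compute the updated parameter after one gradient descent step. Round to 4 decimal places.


w_new = w_old - lr * gradient
= 0.5 - 0.05 * 5.2
= 0.5 - (0.26)
= 0.2400

0.2400


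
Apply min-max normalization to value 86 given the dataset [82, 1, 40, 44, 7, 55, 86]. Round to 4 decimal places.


Min = 1, Max = 86
Range = 86 - 1 = 85
Scaled = (x - min) / (max - min)
= (86 - 1) / 85
= 85 / 85
= 1.0000

1.0000


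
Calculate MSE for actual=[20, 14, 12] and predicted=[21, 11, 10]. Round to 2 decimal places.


Differences: [-1, 3, 2]
Squared errors: [1, 9, 4]
Sum of squared errors = 14
MSE = 14 / 3 = 4.67

4.67


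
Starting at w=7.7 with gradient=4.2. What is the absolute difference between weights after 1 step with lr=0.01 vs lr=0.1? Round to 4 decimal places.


With lr=0.01: w_new = 7.7 - 0.01 * 4.2 = 7.658
With lr=0.1: w_new = 7.7 - 0.1 * 4.2 = 7.28
Absolute difference = |7.658 - 7.28|
= 0.3780

0.3780


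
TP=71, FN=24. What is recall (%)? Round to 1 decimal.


Recall = TP / (TP + FN) * 100
= 71 / (71 + 24)
= 71 / 95
= 0.7474
= 74.7%

74.7


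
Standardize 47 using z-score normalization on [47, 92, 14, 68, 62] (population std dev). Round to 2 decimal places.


Mean = (47 + 92 + 14 + 68 + 62) / 5 = 56.6
Variance = sum((x_i - mean)^2) / n = 663.84
Std = sqrt(663.84) = 25.7651
Z = (x - mean) / std
= (47 - 56.6) / 25.7651
= -9.6 / 25.7651
= -0.37

-0.37


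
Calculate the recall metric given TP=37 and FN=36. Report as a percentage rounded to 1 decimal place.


Recall = TP / (TP + FN) * 100
= 37 / (37 + 36)
= 37 / 73
= 0.5068
= 50.7%

50.7


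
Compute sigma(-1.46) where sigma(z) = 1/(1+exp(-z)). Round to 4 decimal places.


sigmoid(z) = 1 / (1 + exp(-z))
exp(-(-1.46)) = exp(1.46) = 4.306
1 + 4.306 = 5.306
1 / 5.306 = 0.1885

0.1885


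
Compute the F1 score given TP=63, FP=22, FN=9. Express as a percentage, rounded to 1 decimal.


Precision = TP / (TP + FP) = 63 / 85 = 0.7412
Recall = TP / (TP + FN) = 63 / 72 = 0.875
F1 = 2 * P * R / (P + R)
= 2 * 0.7412 * 0.875 / (0.7412 + 0.875)
= 1.2971 / 1.6162
= 0.8025
As percentage: 80.3%

80.3


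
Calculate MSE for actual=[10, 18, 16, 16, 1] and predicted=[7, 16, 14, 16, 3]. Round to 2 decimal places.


Differences: [3, 2, 2, 0, -2]
Squared errors: [9, 4, 4, 0, 4]
Sum of squared errors = 21
MSE = 21 / 5 = 4.20

4.20


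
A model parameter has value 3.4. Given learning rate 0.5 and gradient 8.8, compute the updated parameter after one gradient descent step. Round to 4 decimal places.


w_new = w_old - lr * gradient
= 3.4 - 0.5 * 8.8
= 3.4 - (4.4)
= -1.0000

-1.0000


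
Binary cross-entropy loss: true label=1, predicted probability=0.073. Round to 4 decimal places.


For y=1: Loss = -log(p)
= -log(0.073)
= -(-2.6173)
= 2.6173

2.6173


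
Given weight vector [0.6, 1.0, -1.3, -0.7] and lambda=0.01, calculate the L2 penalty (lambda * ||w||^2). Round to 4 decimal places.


Squaring each weight:
0.6^2 = 0.36
1.0^2 = 1.0
(-1.3)^2 = 1.69
(-0.7)^2 = 0.49
Sum of squares = 3.54
Penalty = 0.01 * 3.54 = 0.0354

0.0354


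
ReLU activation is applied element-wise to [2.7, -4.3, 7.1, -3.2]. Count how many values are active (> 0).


ReLU(x) = max(0, x) for each element:
ReLU(2.7) = 2.7
ReLU(-4.3) = 0
ReLU(7.1) = 7.1
ReLU(-3.2) = 0
Active neurons (>0): 2

2


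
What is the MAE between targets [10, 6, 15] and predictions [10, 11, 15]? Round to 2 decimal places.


Absolute errors: [0, 5, 0]
Sum of absolute errors = 5
MAE = 5 / 3 = 1.67

1.67


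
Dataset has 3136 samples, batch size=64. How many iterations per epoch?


Iterations per epoch = dataset_size / batch_size
= 3136 / 64
= 49

49


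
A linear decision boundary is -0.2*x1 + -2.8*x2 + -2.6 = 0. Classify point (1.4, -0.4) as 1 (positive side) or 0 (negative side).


Compute -0.2 * 1.4 + -2.8 * -0.4 + -2.6
= -0.28 + 1.12 + -2.6
= -1.76
Since -1.76 < 0, the point is on the negative side.

0


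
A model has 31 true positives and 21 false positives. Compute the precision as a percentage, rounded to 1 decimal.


Precision = TP / (TP + FP) * 100
= 31 / (31 + 21)
= 31 / 52
= 0.5962
= 59.6%

59.6


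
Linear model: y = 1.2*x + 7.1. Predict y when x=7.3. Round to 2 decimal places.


y = 1.2 * 7.3 + (7.1)
= 8.76 + (7.1)
= 15.86

15.86


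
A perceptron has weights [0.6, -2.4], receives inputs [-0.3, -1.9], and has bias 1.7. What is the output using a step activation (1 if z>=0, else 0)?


z = w . x + b
= 0.6*-0.3 + -2.4*-1.9 + 1.7
= -0.18 + 4.56 + 1.7
= 4.38 + 1.7
= 6.08
Since z = 6.08 >= 0, output = 1

1


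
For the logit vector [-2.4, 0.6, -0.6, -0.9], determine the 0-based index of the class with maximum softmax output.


Softmax is a monotonic transformation, so it preserves the argmax.
We need to find the index of the maximum logit.
Index 0: -2.4
Index 1: 0.6
Index 2: -0.6
Index 3: -0.9
Maximum logit = 0.6 at index 1

1


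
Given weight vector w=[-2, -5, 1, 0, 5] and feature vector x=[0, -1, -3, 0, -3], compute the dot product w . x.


Element-wise products:
-2 * 0 = 0
-5 * -1 = 5
1 * -3 = -3
0 * 0 = 0
5 * -3 = -15
Sum = 0 + 5 + -3 + 0 + -15
= -13

-13


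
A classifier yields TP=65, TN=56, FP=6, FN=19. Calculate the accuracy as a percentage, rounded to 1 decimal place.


Accuracy = (TP + TN) / (TP + TN + FP + FN) * 100
= (65 + 56) / (65 + 56 + 6 + 19)
= 121 / 146
= 0.8288
= 82.9%

82.9


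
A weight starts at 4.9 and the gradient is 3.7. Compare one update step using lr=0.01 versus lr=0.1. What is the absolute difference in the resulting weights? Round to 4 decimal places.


With lr=0.01: w_new = 4.9 - 0.01 * 3.7 = 4.863
With lr=0.1: w_new = 4.9 - 0.1 * 3.7 = 4.53
Absolute difference = |4.863 - 4.53|
= 0.3330

0.3330


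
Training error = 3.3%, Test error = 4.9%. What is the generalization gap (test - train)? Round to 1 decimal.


Generalization gap = test_error - train_error
= 4.9 - 3.3
= 1.6%
A small gap suggests good generalization.

1.6


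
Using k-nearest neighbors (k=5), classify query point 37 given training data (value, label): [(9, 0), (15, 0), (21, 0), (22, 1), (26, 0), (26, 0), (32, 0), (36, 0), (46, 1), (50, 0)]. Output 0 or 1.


Distances from query 37:
Point 36 (class 0): distance = 1
Point 32 (class 0): distance = 5
Point 46 (class 1): distance = 9
Point 26 (class 0): distance = 11
Point 26 (class 0): distance = 11
K=5 nearest neighbors: classes = [0, 0, 1, 0, 0]
Votes for class 1: 1 / 5
Majority vote => class 0

0


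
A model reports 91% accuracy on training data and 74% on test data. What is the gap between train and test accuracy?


Gap = train_accuracy - test_accuracy
= 91 - 74
= 17%
This gap suggests the model is overfitting.

17


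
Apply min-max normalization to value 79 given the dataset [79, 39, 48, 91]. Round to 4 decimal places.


Min = 39, Max = 91
Range = 91 - 39 = 52
Scaled = (x - min) / (max - min)
= (79 - 39) / 52
= 40 / 52
= 0.7692

0.7692


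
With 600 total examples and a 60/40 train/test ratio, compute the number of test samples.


Train samples = 600 * 60% = 360
Test samples = 600 - 360
= 240

240


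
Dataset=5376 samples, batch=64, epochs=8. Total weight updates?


Iterations per epoch = 5376 / 64 = 84
Total updates = iterations_per_epoch * epochs
= 84 * 8
= 672

672


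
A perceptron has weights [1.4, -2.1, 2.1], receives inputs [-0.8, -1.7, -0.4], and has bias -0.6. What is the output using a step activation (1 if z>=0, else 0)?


z = w . x + b
= 1.4*-0.8 + -2.1*-1.7 + 2.1*-0.4 + -0.6
= -1.12 + 3.57 + -0.84 + -0.6
= 1.61 + -0.6
= 1.01
Since z = 1.01 >= 0, output = 1

1


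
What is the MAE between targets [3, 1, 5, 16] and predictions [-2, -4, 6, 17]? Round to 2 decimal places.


Absolute errors: [5, 5, 1, 1]
Sum of absolute errors = 12
MAE = 12 / 4 = 3.00

3.00


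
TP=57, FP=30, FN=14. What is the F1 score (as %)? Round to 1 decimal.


Precision = TP / (TP + FP) = 57 / 87 = 0.6552
Recall = TP / (TP + FN) = 57 / 71 = 0.8028
F1 = 2 * P * R / (P + R)
= 2 * 0.6552 * 0.8028 / (0.6552 + 0.8028)
= 1.052 / 1.458
= 0.7215
As percentage: 72.2%

72.2


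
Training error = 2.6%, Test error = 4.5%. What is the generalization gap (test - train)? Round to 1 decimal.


Generalization gap = test_error - train_error
= 4.5 - 2.6
= 1.9%
A small gap suggests good generalization.

1.9


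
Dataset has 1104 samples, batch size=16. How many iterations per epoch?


Iterations per epoch = dataset_size / batch_size
= 1104 / 16
= 69

69


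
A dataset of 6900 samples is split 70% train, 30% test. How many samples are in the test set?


Train samples = 6900 * 70% = 4830
Test samples = 6900 - 4830
= 2070

2070


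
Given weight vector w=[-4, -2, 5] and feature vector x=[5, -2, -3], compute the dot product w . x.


Element-wise products:
-4 * 5 = -20
-2 * -2 = 4
5 * -3 = -15
Sum = -20 + 4 + -15
= -31

-31


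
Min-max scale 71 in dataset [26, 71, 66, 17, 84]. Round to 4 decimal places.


Min = 17, Max = 84
Range = 84 - 17 = 67
Scaled = (x - min) / (max - min)
= (71 - 17) / 67
= 54 / 67
= 0.8060

0.8060
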